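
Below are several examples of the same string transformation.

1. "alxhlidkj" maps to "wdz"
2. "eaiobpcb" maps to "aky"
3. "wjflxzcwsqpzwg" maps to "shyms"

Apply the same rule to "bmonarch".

xjy

The pattern: keep one character in every 3, starting at position 1 (positions 1st, 4th, 7th, ...), then shift every letter 4 places backward in the alphabet (wrapping around).
For "bmonarch", step one produces "bnc"; step two turns that into "xjy".
(Check on "alxhlidkj": → "ahd" → "wdz" ✓)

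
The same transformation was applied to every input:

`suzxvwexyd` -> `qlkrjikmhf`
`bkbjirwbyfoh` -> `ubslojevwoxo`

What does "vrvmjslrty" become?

In each case the input is transformed by: reverse the string, then shift every letter 13 places forward in the alphabet (wrapping around) — i.e. ROT13.
Doing the same to "vrvmjslrty": "lgeyfwziei".

lgeyfwziei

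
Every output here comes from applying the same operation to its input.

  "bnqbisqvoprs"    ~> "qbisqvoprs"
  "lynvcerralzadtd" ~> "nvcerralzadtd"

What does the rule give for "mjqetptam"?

The transformation: delete the first 2 characters.
So "mjqetptam" becomes "qetptam".

qetptam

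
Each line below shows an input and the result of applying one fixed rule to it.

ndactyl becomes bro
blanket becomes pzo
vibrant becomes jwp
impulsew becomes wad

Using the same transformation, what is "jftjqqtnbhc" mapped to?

xth

Looking at the pairs, the operation is to shift every letter 12 places backward in the alphabet (wrapping around), then keep only the first 3 characters.
Applying both steps to "jftjqqtnbhc": "xthxeehbpvq", then "xth".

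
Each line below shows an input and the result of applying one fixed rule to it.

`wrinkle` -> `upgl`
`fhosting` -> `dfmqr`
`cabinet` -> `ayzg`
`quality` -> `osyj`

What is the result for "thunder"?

rfsl

The rule is to shift every letter 2 places backward in the alphabet (wrapping around), then delete the last 3 characters.
Starting from "thunder": after the first operation, "rfslbcp"; after the second, "rfsl".
(Check on "quality": → "osyjgrw" → "osyj" ✓)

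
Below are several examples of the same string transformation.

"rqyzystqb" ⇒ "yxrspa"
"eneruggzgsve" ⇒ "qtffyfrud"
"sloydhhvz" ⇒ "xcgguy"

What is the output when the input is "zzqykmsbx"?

The rule is to shift every letter 1 place backward in the alphabet (wrapping around), then delete the first 3 characters.
Working it through for "zzqykmsbx": intermediate "yypxjlraw", final "xjlraw".

xjlraw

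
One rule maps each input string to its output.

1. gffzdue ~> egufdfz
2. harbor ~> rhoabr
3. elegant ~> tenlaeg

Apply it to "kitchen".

nkeihtc

The rule is to take characters alternately from the front and the back (1st, last, 2nd, 2nd-last, ...), then swap each adjacent pair of characters (1↔2, 3↔4, ...).
Starting from "kitchen": after the first operation, "kniethc"; after the second, "nkeihtc".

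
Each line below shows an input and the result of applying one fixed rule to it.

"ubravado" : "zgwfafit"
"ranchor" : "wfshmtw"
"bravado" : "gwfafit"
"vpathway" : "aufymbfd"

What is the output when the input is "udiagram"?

In each case the input is transformed by: shift every letter 5 places forward in the alphabet (wrapping around).
For "udiagram" the result is "zinflwfr".

zinflwfr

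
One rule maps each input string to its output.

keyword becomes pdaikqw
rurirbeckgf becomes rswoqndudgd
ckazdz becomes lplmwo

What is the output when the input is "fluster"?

Looking at the pairs, the operation is to reverse the string, then shift every letter 12 places forward in the alphabet (wrapping around).
So "fluster" becomes "dqfegxr".

dqfegxr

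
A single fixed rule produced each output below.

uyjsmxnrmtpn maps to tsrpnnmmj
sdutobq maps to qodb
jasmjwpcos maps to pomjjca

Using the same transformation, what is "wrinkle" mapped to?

The transformation: sort the characters into reverse alphabetical order, then delete the first 3 characters.
"wrinkle" → "wrnlkie" → "lkie".

lkie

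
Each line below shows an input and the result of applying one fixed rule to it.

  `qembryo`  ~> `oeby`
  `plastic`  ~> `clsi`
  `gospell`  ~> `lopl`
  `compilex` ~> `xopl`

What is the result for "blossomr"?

rlso

Looking at the pairs, the operation is to move the last character to the front, then keep every other character starting from the first (positions 1st, 3rd, 5th, ...).
For "blossomr", step one produces "rblossom"; step two turns that into "rlso".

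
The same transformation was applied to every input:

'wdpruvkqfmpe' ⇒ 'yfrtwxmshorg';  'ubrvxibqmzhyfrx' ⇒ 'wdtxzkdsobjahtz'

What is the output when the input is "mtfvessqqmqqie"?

The transformation: shift every letter 2 places forward in the alphabet (wrapping around).
Applying that to "mtfvessqqmqqie" gives "ovhxguussosskg".

ovhxguussosskg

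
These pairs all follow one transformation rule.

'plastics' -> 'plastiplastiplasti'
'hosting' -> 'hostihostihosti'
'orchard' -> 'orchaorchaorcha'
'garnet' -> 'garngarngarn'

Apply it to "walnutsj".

In each case the input is transformed by: delete the last 2 characters, then write the whole string 3 times in a row.
"walnutsj" → "walnut" → "walnutwalnutwalnut".

walnutwalnutwalnut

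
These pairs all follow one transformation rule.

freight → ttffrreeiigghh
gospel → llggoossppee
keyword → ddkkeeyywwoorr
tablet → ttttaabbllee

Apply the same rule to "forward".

ddffoorrwwaarr

The transformation: double every character, then move the last 2 characters to the front (rotate right by 2).
For "forward", step one produces "ffoorrwwaarrdd"; step two turns that into "ddffoorrwwaarr".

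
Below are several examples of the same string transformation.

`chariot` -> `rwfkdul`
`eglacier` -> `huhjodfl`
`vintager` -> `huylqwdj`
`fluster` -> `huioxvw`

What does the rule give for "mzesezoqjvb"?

yepchvhcrtm

Rule — move the last 2 characters to the front (rotate right by 2), then shift every letter 3 places forward in the alphabet (wrapping around).
For "mzesezoqjvb" the result is "yepchvhcrtm".
(Check on "vintager": → "ervintag" → "huylqwdj" ✓)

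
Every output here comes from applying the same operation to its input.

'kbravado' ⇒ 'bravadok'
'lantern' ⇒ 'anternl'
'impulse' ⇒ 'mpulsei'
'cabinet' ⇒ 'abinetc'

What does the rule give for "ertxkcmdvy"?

rtxkcmdvye

What's happening: move the first character to the end.
"ertxkcmdvy" → "rtxkcmdvye".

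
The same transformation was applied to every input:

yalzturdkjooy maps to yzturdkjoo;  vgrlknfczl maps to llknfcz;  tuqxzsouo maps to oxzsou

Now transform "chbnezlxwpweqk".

In each case the input is transformed by: delete the first 3 characters, then move the last character to the front.
Applying that to "chbnezlxwpweqk" gives "knezlxwpweq".

knezlxwpweq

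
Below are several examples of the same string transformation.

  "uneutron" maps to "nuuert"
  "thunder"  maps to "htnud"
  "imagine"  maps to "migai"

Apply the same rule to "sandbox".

asdnb

Rule — delete the last 2 characters, then swap each adjacent pair of characters (1↔2, 3↔4, ...).
"sandbox" → "sandb" → "asdnb".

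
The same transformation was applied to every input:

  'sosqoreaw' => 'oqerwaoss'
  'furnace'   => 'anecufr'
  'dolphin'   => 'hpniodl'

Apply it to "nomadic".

The rule is to move the first 3 characters to the end (rotate left by 3), then swap each adjacent pair of characters (1↔2, 3↔4, ...).
Working it through for "nomadic": intermediate "adicnom", final "dacionm".

dacionm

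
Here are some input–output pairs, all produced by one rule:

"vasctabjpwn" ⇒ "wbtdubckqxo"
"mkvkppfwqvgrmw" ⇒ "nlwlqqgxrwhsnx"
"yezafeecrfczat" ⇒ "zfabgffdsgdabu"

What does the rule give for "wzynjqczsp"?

Looking at the pairs, the operation is to shift every letter 1 place forward in the alphabet (wrapping around).
Applying that to "wzynjqczsp" gives "xazokrdatq".

xazokrdatq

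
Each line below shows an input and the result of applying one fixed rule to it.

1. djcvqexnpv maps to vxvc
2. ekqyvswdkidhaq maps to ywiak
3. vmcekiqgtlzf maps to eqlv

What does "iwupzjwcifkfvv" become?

The transformation: move the first 3 characters to the end (rotate left by 3), then keep one character in every 3, starting at position 1 (positions 1st, 4th, 7th, ...).
Doing the same to "iwupzjwcifkfvv": "pwfvw".

pwfvw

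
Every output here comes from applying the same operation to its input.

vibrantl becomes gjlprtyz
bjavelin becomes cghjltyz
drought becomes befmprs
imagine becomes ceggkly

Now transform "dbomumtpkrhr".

What's happening: shift every letter 2 places backward in the alphabet (wrapping around), then sort the characters into alphabetical order.
Starting from "dbomumtpkrhr": after the first operation, "bzmkskrnipfp"; after the second, "bfikkmnpprsz".

bfikkmnpprsz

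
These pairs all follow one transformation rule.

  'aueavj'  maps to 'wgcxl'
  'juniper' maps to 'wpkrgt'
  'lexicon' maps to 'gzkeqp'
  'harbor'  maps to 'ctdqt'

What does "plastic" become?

The pattern: shift every letter 2 places forward in the alphabet (wrapping around), then delete the first character.
"plastic" → "ncuvke".

ncuvke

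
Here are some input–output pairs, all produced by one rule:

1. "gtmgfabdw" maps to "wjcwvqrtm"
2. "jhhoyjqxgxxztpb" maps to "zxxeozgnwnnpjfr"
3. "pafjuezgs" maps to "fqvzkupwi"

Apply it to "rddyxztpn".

httonpjfd

Rule — shift every letter 10 places backward in the alphabet (wrapping around).
For "rddyxztpn" the result is "httonpjfd".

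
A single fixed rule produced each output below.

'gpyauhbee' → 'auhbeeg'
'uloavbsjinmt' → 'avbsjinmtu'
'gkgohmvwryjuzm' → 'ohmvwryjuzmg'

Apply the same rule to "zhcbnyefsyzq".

In each case the input is transformed by: move the first character to the end, then delete the first 2 characters.
Starting from "zhcbnyefsyzq": after the first operation, "hcbnyefsyzqz"; after the second, "bnyefsyzqz".

bnyefsyzqz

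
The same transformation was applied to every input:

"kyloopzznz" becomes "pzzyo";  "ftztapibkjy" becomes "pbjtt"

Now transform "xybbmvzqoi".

The transformation: keep every other character starting from the second (positions 2nd, 4th, 6th, ...), then move the last 3 characters to the front (rotate right by 3).
On "xybbmvzqoi": the first step gives "ybvqi", and the second then gives "vqiyb".

vqiyb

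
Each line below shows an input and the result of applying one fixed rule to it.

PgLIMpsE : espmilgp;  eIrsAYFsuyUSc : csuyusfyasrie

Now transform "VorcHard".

drahcrov

Each output is the input with this applied: reverse the string, then convert every letter to lowercase.
Working it through for "VorcHard": intermediate "draHcroV", final "drahcrov".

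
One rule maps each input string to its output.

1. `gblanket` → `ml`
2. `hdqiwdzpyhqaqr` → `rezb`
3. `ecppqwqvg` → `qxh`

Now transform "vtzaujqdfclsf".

The transformation: shift every letter 1 place forward in the alphabet (wrapping around), then keep one character in every 3, starting at position 3 (positions 3rd, 6th, 9th, ...).
Starting from "vtzaujqdfclsf": after the first operation, "wuabvkregdmtg"; after the second, "akgt".

akgt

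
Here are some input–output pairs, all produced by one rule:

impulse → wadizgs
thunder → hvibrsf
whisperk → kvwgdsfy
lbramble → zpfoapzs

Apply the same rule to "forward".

tcfkofr

The rule is to shift every letter 12 places backward in the alphabet (wrapping around).
"forward" → "tcfkofr".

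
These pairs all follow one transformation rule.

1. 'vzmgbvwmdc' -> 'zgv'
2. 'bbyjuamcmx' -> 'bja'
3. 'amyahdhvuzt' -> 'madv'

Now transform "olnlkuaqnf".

Each output is the input with this applied: delete the last 3 characters, then keep every other character starting from the second (positions 2nd, 4th, 6th, ...).
Applying both steps to "olnlkuaqnf": "olnlkua", then "llu".

llu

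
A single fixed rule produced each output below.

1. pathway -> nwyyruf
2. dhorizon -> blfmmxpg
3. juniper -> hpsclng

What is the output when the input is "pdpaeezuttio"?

nmbgnryrcscx

Rule — take characters alternately from the front and the back (1st, last, 2nd, 2nd-last, ...), then shift every letter 2 places backward in the alphabet (wrapping around).
"pdpaeezuttio" → "podiptateuez" → "nmbgnryrcscx".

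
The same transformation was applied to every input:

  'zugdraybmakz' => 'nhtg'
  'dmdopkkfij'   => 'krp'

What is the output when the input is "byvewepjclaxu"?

clje

The pattern: shift every letter 7 places forward in the alphabet (wrapping around), then keep one character in every 3, starting at position 3 (positions 3rd, 6th, 9th, ...).
Working it through for "byvewepjclaxu": intermediate "ifcldlwqjsheb", final "clje".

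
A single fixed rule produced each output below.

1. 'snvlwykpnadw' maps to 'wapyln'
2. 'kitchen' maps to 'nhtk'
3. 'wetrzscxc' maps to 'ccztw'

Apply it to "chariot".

Looking at the pairs, the operation is to reverse the string, then keep every other character starting from the first (positions 1st, 3rd, 5th, ...).
So "chariot" becomes "tiac".

tiac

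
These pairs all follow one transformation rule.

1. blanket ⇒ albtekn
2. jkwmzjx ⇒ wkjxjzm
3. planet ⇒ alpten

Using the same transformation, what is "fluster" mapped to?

ulfrets

Rule — move the first 3 characters to the end (rotate left by 3), then reverse the string.
For "fluster", step one produces "sterflu"; step two turns that into "ulfrets".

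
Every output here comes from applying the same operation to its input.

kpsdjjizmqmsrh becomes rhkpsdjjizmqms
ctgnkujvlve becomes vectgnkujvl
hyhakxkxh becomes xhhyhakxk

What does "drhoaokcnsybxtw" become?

twdrhoaokcnsybx

Looking at the pairs, the operation is to move the last 2 characters to the front (rotate right by 2).
So "drhoaokcnsybxtw" becomes "twdrhoaokcnsybx".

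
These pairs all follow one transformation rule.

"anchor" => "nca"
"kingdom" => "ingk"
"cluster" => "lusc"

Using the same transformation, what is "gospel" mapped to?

The pattern: delete the last 3 characters, then move the first character to the end.
For "gospel", step one produces "gos"; step two turns that into "osg".

osg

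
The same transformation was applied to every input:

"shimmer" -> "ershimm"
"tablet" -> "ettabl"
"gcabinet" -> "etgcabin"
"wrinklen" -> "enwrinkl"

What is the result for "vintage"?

gevinta

The pattern: move the last 2 characters to the front (rotate right by 2).
So "vintage" becomes "gevinta".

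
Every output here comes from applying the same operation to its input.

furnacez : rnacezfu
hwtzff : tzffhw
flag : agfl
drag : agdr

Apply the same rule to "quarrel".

The transformation: move the first 2 characters to the end (rotate left by 2).
Applying that to "quarrel" gives "arrelqu".

arrelqu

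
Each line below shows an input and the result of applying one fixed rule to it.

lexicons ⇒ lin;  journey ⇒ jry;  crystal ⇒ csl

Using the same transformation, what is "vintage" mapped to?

vte

Rule — keep one character in every 3, starting at position 1 (positions 1st, 4th, 7th, ...).
For "vintage" the result is "vte".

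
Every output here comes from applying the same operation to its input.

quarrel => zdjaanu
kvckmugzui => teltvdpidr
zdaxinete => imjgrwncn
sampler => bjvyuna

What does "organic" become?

xapjwrl

Looking at the pairs, the operation is to shift every letter 9 places forward in the alphabet (wrapping around).
Applying that to "organic" gives "xapjwrl".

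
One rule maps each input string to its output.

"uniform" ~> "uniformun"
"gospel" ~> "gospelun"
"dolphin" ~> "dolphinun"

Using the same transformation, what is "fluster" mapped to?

In each case the input is transformed by: append "un".
"fluster" → "flusterun".

flusterun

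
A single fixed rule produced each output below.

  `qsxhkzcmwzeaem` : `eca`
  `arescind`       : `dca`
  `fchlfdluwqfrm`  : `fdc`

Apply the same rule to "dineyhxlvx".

hed

The rule is to sort the characters into reverse alphabetical order, then keep only the last 3 characters.
"dineyhxlvx" → "yxxvnlihed" → "hed".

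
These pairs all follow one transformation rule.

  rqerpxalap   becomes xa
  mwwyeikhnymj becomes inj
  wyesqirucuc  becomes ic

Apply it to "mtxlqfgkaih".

fa

Rule — delete the first 3 characters, then keep one character in every 3, starting at position 3 (positions 3rd, 6th, 9th, ...).
"mtxlqfgkaih" → "lqfgkaih" → "fa".
(Check on "wyesqirucuc": → "sqirucuc" → "ic" ✓)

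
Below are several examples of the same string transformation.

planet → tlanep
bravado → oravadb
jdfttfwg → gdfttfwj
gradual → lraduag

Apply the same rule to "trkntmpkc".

crkntmpkt

The pattern: swap the first and last characters.
Doing the same to "trkntmpkc": "crkntmpkt".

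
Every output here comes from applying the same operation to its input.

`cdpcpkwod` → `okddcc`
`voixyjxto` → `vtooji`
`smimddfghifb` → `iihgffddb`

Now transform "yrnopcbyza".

rponcba

The pattern: sort the characters into reverse alphabetical order, then delete the first 3 characters.
Starting from "yrnopcbyza": after the first operation, "zyyrponcba"; after the second, "rponcba".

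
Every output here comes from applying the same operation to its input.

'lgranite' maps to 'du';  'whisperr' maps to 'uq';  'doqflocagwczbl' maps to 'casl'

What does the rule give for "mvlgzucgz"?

Rule — keep one character in every 3, starting at position 3 (positions 3rd, 6th, 9th, ...), then shift every letter 12 places forward in the alphabet (wrapping around).
On "mvlgzucgz" that produces "xgl".
(Check on "lgranite": → "ri" → "du" ✓)

xgl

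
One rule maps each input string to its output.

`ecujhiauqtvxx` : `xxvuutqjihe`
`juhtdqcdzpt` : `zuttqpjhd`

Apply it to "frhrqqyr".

The pattern: sort the characters into reverse alphabetical order, then delete the last 2 characters.
On "frhrqqyr" that produces "yrrrqq".
(Check on "juhtdqcdzpt": → "zuttqpjhddc" → "zuttqpjhd" ✓)

yrrrqq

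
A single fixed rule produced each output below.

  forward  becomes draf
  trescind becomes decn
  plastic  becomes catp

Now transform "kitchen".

nthk

Rule — swap the first and last characters, then keep every other character starting from the first (positions 1st, 3rd, 5th, ...).
So "kitchen" becomes "nthk".
(Check on "plastic": → "clastip" → "catp" ✓)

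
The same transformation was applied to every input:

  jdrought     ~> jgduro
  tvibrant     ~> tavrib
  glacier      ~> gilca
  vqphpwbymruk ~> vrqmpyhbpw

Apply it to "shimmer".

The pattern: delete the last 2 characters, then take characters alternately from the front and the back (1st, last, 2nd, 2nd-last, ...).
For "shimmer", step one produces "shimm"; step two turns that into "smhmi".

smhmi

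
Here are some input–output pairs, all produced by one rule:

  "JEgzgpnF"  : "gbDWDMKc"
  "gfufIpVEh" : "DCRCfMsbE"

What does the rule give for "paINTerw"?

MXfkqBOT

The pattern: flip the case of every letter, then shift every letter 3 places backward in the alphabet (wrapping around).
For "paINTerw", step one produces "PAintERW"; step two turns that into "MXfkqBOT".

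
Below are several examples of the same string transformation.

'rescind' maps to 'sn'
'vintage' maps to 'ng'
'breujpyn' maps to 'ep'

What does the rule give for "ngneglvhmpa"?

nlm

Looking at the pairs, the operation is to keep one character in every 3, starting at position 3 (positions 3rd, 6th, 9th, ...).
Applying that to "ngneglvhmpa" gives "nlm".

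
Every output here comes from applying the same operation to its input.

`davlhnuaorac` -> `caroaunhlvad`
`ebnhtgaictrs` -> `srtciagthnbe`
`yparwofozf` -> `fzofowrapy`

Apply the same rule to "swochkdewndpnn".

The transformation: reverse the string.
So "swochkdewndpnn" becomes "nnpdnwedkhcows".

nnpdnwedkhcows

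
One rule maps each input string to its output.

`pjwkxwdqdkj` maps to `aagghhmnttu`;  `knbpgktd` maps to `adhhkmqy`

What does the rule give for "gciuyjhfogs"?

What's happening: shift every letter 3 places backward in the alphabet (wrapping around), then sort the characters into alphabetical order.
"gciuyjhfogs" → "dzfrvgecldp" → "cddefglprvz".
(Check on "knbpgktd": → "hkymdhqa" → "adhhkmqy" ✓)

cddefglprvz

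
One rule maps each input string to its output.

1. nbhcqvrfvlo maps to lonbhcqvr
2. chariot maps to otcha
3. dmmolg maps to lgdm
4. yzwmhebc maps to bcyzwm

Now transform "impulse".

What's happening: move the last 2 characters to the front (rotate right by 2), then delete the last 2 characters.
Applying both steps to "impulse": "seimpul", then "seimp".

seimp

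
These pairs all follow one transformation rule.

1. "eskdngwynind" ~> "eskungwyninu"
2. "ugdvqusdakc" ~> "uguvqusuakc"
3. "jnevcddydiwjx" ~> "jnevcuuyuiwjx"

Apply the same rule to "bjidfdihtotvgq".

Looking at the pairs, the operation is to replace every "d" with "u".
"bjidfdihtotvgq" → "bjiufuihtotvgq".

bjiufuihtotvgq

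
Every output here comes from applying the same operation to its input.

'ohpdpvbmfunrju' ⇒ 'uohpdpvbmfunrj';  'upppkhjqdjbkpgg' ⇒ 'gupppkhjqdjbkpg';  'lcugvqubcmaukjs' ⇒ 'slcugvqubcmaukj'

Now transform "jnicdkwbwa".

ajnicdkwbw

The rule is to move the last character to the front.
"jnicdkwbwa" → "ajnicdkwbw".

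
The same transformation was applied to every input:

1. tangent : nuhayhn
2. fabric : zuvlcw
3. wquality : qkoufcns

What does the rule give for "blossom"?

vfimmig

Rule — shift every letter 6 places backward in the alphabet (wrapping around).
For "blossom" the result is "vfimmig".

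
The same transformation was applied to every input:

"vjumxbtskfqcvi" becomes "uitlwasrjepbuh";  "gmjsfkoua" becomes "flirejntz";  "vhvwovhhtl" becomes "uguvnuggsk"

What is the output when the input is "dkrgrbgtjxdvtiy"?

In each case the input is transformed by: shift every letter 1 place backward in the alphabet (wrapping around).
So "dkrgrbgtjxdvtiy" becomes "cjqfqafsiwcushx".

cjqfqafsiwcushx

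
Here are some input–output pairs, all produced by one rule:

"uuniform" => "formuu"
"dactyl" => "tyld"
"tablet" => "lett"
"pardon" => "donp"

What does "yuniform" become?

formyu

The pattern: swap the front and back halves of the string, then delete the last 2 characters.
"yuniform" → "formyuni" → "formyu".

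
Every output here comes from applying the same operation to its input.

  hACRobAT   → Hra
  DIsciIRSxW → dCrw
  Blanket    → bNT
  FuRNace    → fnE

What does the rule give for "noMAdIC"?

The rule is to keep one character in every 3, starting at position 1 (positions 1st, 4th, 7th, ...), then flip the case of every letter.
"noMAdIC" → "Nac".

Nac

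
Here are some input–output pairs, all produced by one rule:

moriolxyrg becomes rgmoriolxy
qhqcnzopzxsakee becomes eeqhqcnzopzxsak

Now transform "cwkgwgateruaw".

awcwkgwgateru

Looking at the pairs, the operation is to move the last 2 characters to the front (rotate right by 2).
Applying that to "cwkgwgateruaw" gives "awcwkgwgateru".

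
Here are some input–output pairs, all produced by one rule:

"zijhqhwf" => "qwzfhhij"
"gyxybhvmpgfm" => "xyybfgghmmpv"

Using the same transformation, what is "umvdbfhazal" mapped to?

uvzaabdfhlm

Each output is the input with this applied: sort the characters into alphabetical order, then move the last 3 characters to the front (rotate right by 3).
For "umvdbfhazal" the result is "uvzaabdfhlm".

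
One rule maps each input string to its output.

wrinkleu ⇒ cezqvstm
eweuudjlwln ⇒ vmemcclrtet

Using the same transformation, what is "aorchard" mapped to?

Rule — move the last character to the front, then shift every letter 8 places forward in the alphabet (wrapping around).
Working it through for "aorchard": intermediate "daorchar", final "liwzkpiz".
(Check on "eweuudjlwln": → "neweuudjlwl" → "vmemcclrtet" ✓)

liwzkpiz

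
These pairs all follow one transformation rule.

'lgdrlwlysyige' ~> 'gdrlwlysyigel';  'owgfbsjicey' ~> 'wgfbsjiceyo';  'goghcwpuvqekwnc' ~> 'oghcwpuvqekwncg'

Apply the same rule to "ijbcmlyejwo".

jbcmlyejwoi

Each output is the input with this applied: move the first character to the end.
Doing the same to "ijbcmlyejwo": "jbcmlyejwoi".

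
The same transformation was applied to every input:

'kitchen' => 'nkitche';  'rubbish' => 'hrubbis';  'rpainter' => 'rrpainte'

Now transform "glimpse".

The rule is to move the last character to the front.
So "glimpse" becomes "eglimps".

eglimps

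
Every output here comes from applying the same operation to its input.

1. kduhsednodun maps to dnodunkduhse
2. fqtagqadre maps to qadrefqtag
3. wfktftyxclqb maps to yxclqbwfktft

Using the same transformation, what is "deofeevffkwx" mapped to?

Looking at the pairs, the operation is to swap the front and back halves of the string.
"deofeevffkwx" → "vffkwxdeofee".

vffkwxdeofee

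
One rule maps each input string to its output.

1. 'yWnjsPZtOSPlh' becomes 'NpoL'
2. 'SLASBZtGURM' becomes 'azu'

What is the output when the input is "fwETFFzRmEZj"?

The transformation: flip the case of every letter, then keep one character in every 3, starting at position 3 (positions 3rd, 6th, 9th, ...).
For "fwETFFzRmEZj", step one produces "FWetffZrMezJ"; step two turns that into "efMJ".

efMJ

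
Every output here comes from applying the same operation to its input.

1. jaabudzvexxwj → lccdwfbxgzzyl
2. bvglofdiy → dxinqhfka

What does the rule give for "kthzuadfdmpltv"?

In each case the input is transformed by: shift every letter 2 places forward in the alphabet (wrapping around).
On "kthzuadfdmpltv" that produces "mvjbwcfhfornvx".

mvjbwcfhfornvx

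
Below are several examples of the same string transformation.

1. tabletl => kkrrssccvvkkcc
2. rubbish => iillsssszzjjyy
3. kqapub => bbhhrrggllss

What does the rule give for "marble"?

The rule is to double every character, then shift every letter 9 places backward in the alphabet (wrapping around).
For "marble", step one produces "mmaarrbbllee"; step two turns that into "ddrriissccvv".

ddrriissccvv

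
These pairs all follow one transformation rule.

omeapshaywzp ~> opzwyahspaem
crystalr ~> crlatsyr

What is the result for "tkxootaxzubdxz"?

tzxdbuzxatooxk

In each case the input is transformed by: move the first character to the end, then reverse the string.
For "tkxootaxzubdxz", step one produces "kxootaxzubdxzt"; step two turns that into "tzxdbuzxatooxk".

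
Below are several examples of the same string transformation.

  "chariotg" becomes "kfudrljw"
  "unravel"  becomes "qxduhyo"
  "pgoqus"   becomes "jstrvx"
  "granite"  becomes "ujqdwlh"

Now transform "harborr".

The transformation: swap each adjacent pair of characters (1↔2, 3↔4, ...), then shift every letter 3 places forward in the alphabet (wrapping around).
"harborr" → "ahbrror" → "dkeuuru".

dkeuuru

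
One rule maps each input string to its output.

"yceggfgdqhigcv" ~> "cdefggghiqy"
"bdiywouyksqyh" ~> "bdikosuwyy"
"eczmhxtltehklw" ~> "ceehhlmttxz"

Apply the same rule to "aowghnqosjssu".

The pattern: delete the last 3 characters, then sort the characters into alphabetical order.
Starting from "aowghnqosjssu": after the first operation, "aowghnqosj"; after the second, "aghjnooqsw".

aghjnooqsw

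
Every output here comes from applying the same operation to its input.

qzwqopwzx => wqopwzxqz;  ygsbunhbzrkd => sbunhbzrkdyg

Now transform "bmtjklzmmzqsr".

tjklzmmzqsrbm

The transformation: move the first 2 characters to the end (rotate left by 2).
For "bmtjklzmmzqsr" the result is "tjklzmmzqsrbm".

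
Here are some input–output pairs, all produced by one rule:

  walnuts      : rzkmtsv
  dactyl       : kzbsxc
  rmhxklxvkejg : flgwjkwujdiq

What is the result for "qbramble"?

What's happening: shift every letter 1 place backward in the alphabet (wrapping around), then swap the first and last characters.
Starting from "qbramble": after the first operation, "paqzlakd"; after the second, "daqzlakp".

daqzlakp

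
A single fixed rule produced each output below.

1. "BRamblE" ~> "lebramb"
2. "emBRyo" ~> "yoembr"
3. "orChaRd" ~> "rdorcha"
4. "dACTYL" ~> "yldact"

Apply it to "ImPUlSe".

The transformation: move the last 2 characters to the front (rotate right by 2), then convert every letter to lowercase.
So "ImPUlSe" becomes "seimpul".

seimpul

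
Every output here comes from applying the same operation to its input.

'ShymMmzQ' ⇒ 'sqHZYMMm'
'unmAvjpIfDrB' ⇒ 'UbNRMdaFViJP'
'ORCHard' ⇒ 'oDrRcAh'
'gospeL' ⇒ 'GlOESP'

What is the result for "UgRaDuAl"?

uLGarUAd

Rule — flip the case of every letter, then take characters alternately from the front and the back (1st, last, 2nd, 2nd-last, ...).
Starting from "UgRaDuAl": after the first operation, "uGrAdUaL"; after the second, "uLGarUAd".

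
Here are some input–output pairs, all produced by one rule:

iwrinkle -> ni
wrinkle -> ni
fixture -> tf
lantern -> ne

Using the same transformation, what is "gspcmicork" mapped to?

pkc

Looking at the pairs, the operation is to sort the characters into reverse alphabetical order, then keep one character in every 3, starting at position 3 (positions 3rd, 6th, 9th, ...).
On "gspcmicork": the first step gives "srpomkigcc", and the second then gives "pkc".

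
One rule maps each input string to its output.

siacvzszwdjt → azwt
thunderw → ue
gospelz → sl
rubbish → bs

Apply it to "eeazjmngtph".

The rule is to keep one character in every 3, starting at position 3 (positions 3rd, 6th, 9th, ...).
Applying that to "eeazjmngtph" gives "amt".

amt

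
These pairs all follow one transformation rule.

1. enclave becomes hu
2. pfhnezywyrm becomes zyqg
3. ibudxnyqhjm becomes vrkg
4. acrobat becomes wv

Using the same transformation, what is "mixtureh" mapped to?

Rule — shift every letter 6 places backward in the alphabet (wrapping around), then keep one character in every 3, starting at position 2 (positions 2nd, 5th, 8th, ...).
Applying both steps to "mixtureh": "gcrnolyb", then "cob".

cob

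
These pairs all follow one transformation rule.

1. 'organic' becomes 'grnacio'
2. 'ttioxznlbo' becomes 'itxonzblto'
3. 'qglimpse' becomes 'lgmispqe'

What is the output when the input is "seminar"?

Rule — move the first character to the end, then swap each adjacent pair of characters (1↔2, 3↔4, ...).
"seminar" → "eminars" → "meniras".

meniras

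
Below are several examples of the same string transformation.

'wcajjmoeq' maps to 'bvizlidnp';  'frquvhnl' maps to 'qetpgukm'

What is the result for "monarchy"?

What's happening: shift every letter 1 place backward in the alphabet (wrapping around), then swap each adjacent pair of characters (1↔2, 3↔4, ...).
Applying both steps to "monarchy": "lnmzqbgx", then "nlzmbqxg".

nlzmbqxg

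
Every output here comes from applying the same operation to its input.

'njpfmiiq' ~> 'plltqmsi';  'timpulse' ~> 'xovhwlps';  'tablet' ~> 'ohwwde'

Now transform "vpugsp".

Each output is the input with this applied: swap the front and back halves of the string, then shift every letter 3 places forward in the alphabet (wrapping around).
Applying both steps to "vpugsp": "gspvpu", then "jvsysx".

jvsysx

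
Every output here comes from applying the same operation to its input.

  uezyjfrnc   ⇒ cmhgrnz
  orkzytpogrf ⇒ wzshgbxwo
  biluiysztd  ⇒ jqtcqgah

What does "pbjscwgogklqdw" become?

The transformation: shift every letter 8 places forward in the alphabet (wrapping around), then delete the last 2 characters.
Working it through for "pbjscwgogklqdw": intermediate "xjrakeowostyle", final "xjrakeowosty".

xjrakeowosty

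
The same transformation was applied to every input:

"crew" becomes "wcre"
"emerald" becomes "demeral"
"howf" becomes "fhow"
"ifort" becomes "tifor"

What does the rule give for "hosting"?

ghostin

What's happening: move the last character to the front.
On "hosting" that produces "ghostin".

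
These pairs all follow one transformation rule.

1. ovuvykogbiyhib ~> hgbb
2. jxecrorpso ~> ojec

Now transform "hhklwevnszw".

The rule is to sort the characters into reverse alphabetical order, then keep only the last 4 characters.
"hhklwevnszw" → "khhe".

khhe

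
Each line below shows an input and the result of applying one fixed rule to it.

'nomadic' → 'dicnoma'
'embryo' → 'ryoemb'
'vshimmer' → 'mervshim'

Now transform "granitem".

The rule is to move the last 3 characters to the front (rotate right by 3).
Applying that to "granitem" gives "temgrani".

temgrani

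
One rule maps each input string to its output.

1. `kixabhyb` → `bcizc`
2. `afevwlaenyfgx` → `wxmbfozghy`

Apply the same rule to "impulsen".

vmtfo

What's happening: delete the first 3 characters, then shift every letter 1 place forward in the alphabet (wrapping around).
On "impulsen": the first step gives "ulsen", and the second then gives "vmtfo".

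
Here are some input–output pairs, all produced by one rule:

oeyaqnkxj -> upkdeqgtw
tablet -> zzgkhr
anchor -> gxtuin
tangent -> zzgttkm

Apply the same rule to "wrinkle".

The pattern: take characters alternately from the front and the back (1st, last, 2nd, 2nd-last, ...), then shift every letter 6 places forward in the alphabet (wrapping around).
Starting from "wrinkle": after the first operation, "werlikn"; after the second, "ckxroqt".

ckxroqt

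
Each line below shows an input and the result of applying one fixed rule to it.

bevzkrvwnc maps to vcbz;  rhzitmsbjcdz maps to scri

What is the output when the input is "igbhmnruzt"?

The rule is to keep one character in every 3, starting at position 1 (positions 1st, 4th, 7th, ...), then swap the front and back halves of the string.
For "igbhmnruzt", step one produces "ihrt"; step two turns that into "rtih".
(Check on "rhzitmsbjcdz": → "risc" → "scri" ✓)

rtih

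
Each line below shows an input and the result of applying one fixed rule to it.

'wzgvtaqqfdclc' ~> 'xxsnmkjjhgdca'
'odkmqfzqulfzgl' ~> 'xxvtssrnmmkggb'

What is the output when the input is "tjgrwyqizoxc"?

What's happening: shift every letter 7 places forward in the alphabet (wrapping around), then sort the characters into reverse alphabetical order.
Starting from "tjgrwyqizoxc": after the first operation, "aqnydfxpgvej"; after the second, "yxvqpnjgfeda".

yxvqpnjgfeda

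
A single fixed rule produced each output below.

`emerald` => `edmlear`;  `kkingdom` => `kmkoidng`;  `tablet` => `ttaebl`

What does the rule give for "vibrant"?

Each output is the input with this applied: take characters alternately from the front and the back (1st, last, 2nd, 2nd-last, ...).
Doing the same to "vibrant": "vtinbar".

vtinbar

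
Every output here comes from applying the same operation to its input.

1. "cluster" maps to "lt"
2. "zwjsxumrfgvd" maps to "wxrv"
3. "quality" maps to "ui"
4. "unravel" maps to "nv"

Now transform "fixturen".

iun

The rule is to keep one character in every 3, starting at position 2 (positions 2nd, 5th, 8th, ...).
So "fixturen" becomes "iun".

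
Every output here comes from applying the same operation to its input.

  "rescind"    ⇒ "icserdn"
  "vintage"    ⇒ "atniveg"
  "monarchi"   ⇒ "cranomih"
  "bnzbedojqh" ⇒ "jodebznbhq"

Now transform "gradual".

udargla

Rule — move the last 2 characters to the front (rotate right by 2), then reverse the string.
"gradual" → "algradu" → "udargla".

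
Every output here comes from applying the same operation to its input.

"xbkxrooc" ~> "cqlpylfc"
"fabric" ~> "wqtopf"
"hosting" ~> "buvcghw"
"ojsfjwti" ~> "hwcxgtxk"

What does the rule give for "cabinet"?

The rule is to move the last 2 characters to the front (rotate right by 2), then shift every letter 12 places backward in the alphabet (wrapping around).
On "cabinet": the first step gives "etcabin", and the second then gives "shqopwb".

shqopwb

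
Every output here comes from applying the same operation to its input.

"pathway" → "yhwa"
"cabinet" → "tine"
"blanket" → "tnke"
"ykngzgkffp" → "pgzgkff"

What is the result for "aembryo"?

What's happening: delete the first 3 characters, then move the last character to the front.
Starting from "aembryo": after the first operation, "bryo"; after the second, "obry".

obry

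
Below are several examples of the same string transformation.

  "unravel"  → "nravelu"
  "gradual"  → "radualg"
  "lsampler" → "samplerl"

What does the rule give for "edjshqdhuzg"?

djshqdhuzge

Rule — move the first character to the end.
So "edjshqdhuzg" becomes "djshqdhuzge".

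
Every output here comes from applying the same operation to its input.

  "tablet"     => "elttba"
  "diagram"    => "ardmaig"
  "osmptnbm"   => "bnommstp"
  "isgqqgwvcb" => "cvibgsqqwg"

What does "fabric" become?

The pattern: move the last 3 characters to the front (rotate right by 3), then swap each adjacent pair of characters (1↔2, 3↔4, ...).
For "fabric", step one produces "ricfab"; step two turns that into "irfcba".

irfcba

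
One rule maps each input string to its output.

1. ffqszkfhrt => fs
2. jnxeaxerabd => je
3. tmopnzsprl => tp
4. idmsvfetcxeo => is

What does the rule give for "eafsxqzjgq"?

Rule — keep one character in every 3, starting at position 1 (positions 1st, 4th, 7th, ...), then delete the last 2 characters.
For "eafsxqzjgq" the result is "es".

es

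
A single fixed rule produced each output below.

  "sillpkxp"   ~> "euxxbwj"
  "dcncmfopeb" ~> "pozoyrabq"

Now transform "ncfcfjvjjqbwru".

zororvhvvcnid

What's happening: shift every letter 12 places forward in the alphabet (wrapping around), then delete the last character.
Working it through for "ncfcfjvjjqbwru": intermediate "zororvhvvcnidg", final "zororvhvvcnid".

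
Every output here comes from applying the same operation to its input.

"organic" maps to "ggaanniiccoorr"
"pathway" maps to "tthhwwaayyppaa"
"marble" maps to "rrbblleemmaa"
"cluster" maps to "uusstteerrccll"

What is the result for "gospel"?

ssppeellggoo

The rule is to move the first 2 characters to the end (rotate left by 2), then double every character.
For "gospel", step one produces "spelgo"; step two turns that into "ssppeellggoo".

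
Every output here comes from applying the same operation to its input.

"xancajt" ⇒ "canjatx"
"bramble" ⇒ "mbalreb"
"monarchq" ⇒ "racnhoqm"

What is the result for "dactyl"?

tcyald

Each output is the input with this applied: take characters alternately from the front and the back (1st, last, 2nd, 2nd-last, ...), then reverse the string.
For "dactyl" the result is "tcyald".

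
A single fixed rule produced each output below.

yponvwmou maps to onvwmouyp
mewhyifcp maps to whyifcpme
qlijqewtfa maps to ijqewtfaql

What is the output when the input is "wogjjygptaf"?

In each case the input is transformed by: move the first 2 characters to the end (rotate left by 2).
For "wogjjygptaf" the result is "gjjygptafwo".

gjjygptafwo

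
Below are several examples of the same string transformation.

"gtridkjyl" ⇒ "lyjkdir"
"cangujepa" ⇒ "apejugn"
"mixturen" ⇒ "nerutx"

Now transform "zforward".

drawro

The rule is to reverse the string, then delete the last 2 characters.
So "zforward" becomes "drawro".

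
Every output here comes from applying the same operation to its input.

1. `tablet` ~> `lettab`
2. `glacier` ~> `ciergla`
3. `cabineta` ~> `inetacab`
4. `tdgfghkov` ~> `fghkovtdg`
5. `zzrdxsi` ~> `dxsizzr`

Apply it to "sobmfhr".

In each case the input is transformed by: move the first 3 characters to the end (rotate left by 3).
Doing the same to "sobmfhr": "mfhrsob".

mfhrsob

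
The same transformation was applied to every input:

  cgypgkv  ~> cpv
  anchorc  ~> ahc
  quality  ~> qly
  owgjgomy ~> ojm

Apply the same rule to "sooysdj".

Looking at the pairs, the operation is to keep one character in every 3, starting at position 1 (positions 1st, 4th, 7th, ...).
So "sooysdj" becomes "syj".

syj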